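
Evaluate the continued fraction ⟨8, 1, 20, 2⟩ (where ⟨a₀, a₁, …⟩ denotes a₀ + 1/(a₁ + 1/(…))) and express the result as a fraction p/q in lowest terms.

385/43

Starting at the tail and folding back:
Start with 2.
20 + 1/(2/1) = 20 + 1/2 = 41/2
1 + 1/(41/2) = 1 + 2/41 = 43/41
8 + 1/(43/41) = 8 + 41/43 = 385/43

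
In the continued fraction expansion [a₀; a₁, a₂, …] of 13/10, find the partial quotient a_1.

3

Run the Euclidean algorithm, recording each quotient:
⌊13/10⌋ = 1, remainder 3
⌊10/3⌋ = 3, remainder 1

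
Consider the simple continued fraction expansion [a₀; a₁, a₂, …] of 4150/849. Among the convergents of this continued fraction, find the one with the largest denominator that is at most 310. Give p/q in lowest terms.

a_0 = 4: 4/1  (≤ bound)
a_1 = 1: 5/1  (≤ bound)
a_2 = 7: 39/8  (≤ bound)
a_3 = 1: 44/9  (≤ bound)
a_4 = 14: 655/134  (≤ bound)
a_5 = 1: 699/143  (≤ bound)
a_6 = 5: 4150/849  (> 310, stop)

699/143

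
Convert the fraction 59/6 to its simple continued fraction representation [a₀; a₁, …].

⌊59/6⌋ = 9, remainder 5
⌊6/5⌋ = 1, remainder 1
⌊5/1⌋ = 5, remainder 0

[9; 1, 5]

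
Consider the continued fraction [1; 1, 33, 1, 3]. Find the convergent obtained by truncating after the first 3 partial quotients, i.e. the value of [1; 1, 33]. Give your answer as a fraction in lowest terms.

Start with 33.
1 + 1/(33/1) = 1 + 1/33 = 34/33
1 + 1/(34/33) = 1 + 33/34 = 67/34

67/34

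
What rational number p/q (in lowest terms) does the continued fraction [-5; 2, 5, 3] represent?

Start with 3.
5 + 1/(3/1) = 5 + 1/3 = 16/3
2 + 1/(16/3) = 2 + 3/16 = 35/16
-5 + 1/(35/16) = -5 + 16/35 = -159/35

-159/35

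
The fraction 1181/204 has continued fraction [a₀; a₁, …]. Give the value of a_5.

1

Run the Euclidean algorithm, recording each quotient:
1181 = 5·204 + 161, so a_0 = 5
204 = 1·161 + 43, so a_1 = 1
161 = 3·43 + 32, so a_2 = 3
43 = 1·32 + 11, so a_3 = 1
32 = 2·11 + 10, so a_4 = 2
11 = 1·10 + 1, so a_5 = 1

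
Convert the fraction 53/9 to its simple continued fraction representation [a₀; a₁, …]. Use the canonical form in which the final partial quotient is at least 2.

[5; 1, 8]

53 = 5·9 + 8, so a_0 = 5
9 = 1·8 + 1, so a_1 = 1
8 = 8·1 + 0, so a_2 = 8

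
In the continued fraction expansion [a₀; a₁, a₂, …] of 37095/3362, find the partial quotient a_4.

37095 = 11·3362 + 113, so a_0 = 11
3362 = 29·113 + 85, so a_1 = 29
113 = 1·85 + 28, so a_2 = 1
85 = 3·28 + 1, so a_3 = 3
28 = 28·1 + 0, so a_4 = 28

28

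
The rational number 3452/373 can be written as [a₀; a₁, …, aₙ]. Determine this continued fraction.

3452 ÷ 373 → quotient 9, remainder 95
373 ÷ 95 → quotient 3, remainder 88
95 ÷ 88 → quotient 1, remainder 7
88 ÷ 7 → quotient 12, remainder 4
7 ÷ 4 → quotient 1, remainder 3
4 ÷ 3 → quotient 1, remainder 1
3 ÷ 1 → quotient 3, remainder 0

[9; 3, 1, 12, 1, 1, 3]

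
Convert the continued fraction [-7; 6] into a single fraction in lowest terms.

a_0 = -7: -7/1
a_1 = 6: -41/6

-41/6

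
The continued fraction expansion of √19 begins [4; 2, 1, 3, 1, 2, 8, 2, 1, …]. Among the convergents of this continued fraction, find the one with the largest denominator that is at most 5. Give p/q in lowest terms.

13/3

List convergents until the denominator exceeds the bound:
a_0 = 4: 4/1  (≤ bound)
a_1 = 2: 9/2  (≤ bound)
a_2 = 1: 13/3  (≤ bound)
a_3 = 3: 48/11  (> 5, stop)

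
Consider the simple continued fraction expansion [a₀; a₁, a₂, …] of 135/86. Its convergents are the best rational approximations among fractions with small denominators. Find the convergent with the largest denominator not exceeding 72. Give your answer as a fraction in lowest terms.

11/7

List convergents until the denominator exceeds the bound:
a_0 = 1: 1/1  (≤ bound)
a_1 = 1: 2/1  (≤ bound)
a_2 = 1: 3/2  (≤ bound)
a_3 = 3: 11/7  (≤ bound)
a_4 = 12: 135/86  (> 72, stop)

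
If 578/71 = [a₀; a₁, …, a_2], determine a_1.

7

⌊578/71⌋ = 8, remainder 10
⌊71/10⌋ = 7, remainder 1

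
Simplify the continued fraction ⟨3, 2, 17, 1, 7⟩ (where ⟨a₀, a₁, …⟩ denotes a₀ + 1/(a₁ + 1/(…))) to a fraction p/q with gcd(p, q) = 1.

a_0 = 3: 3/1
a_1 = 2: 7/2
a_2 = 17: 122/35
a_3 = 1: 129/37
a_4 = 7: 1025/294

1025/294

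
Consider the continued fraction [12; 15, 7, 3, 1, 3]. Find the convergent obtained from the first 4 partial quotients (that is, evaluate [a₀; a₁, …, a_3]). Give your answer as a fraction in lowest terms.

Work from the innermost term outward:
Start with 3.
7 + 1/(3/1) = 7 + 1/3 = 22/3
15 + 1/(22/3) = 15 + 3/22 = 333/22
12 + 1/(333/22) = 12 + 22/333 = 4018/333

4018/333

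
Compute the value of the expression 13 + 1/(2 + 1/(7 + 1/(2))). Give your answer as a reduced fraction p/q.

431/32

a_0 = 13: 13/1
a_1 = 2: 27/2
a_2 = 7: 202/15
a_3 = 2: 431/32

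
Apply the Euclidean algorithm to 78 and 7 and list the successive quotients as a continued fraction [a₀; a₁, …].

[11; 7]

Repeatedly divide and take the remainder:
⌊78/7⌋ = 11, remainder 1
⌊7/1⌋ = 7, remainder 0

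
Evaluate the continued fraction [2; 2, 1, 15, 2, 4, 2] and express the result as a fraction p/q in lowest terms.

a_0 = 2: 2/1
a_1 = 2: 5/2
a_2 = 1: 7/3
a_3 = 15: 110/47
a_4 = 2: 227/97
a_5 = 4: 1018/435
a_6 = 2: 2263/967

2263/967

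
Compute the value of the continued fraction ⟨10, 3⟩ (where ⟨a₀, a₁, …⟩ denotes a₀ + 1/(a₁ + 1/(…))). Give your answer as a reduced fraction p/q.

Start with 3.
10 + 1/(3/1) = 10 + 1/3 = 31/3

31/3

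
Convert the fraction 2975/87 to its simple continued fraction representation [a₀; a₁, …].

Apply division with remainder until the remainder is 0:
⌊2975/87⌋ = 34, remainder 17
⌊87/17⌋ = 5, remainder 2
⌊17/2⌋ = 8, remainder 1
⌊2/1⌋ = 2, remainder 0

[34; 5, 8, 2]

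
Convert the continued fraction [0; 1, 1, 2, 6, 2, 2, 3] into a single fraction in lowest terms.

Start with 3.
2 + 1/(3/1) = 2 + 1/3 = 7/3
2 + 1/(7/3) = 2 + 3/7 = 17/7
6 + 1/(17/7) = 6 + 7/17 = 109/17
2 + 1/(109/17) = 2 + 17/109 = 235/109
1 + 1/(235/109) = 1 + 109/235 = 344/235
1 + 1/(344/235) = 1 + 235/344 = 579/344
0 + 1/(579/344) = 0 + 344/579 = 344/579

344/579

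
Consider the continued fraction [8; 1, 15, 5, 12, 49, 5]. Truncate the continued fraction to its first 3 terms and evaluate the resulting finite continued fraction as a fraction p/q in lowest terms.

143/16

Starting at the tail and folding back:
Start with 15.
1 + 1/(15/1) = 1 + 1/15 = 16/15
8 + 1/(16/15) = 8 + 15/16 = 143/16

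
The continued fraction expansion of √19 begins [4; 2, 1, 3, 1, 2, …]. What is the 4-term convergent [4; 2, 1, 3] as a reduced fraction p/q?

Collapse the nested fraction from the inside out:
Start with 3.
1 + 1/(3/1) = 1 + 1/3 = 4/3
2 + 1/(4/3) = 2 + 3/4 = 11/4
4 + 1/(11/4) = 4 + 4/11 = 48/11

48/11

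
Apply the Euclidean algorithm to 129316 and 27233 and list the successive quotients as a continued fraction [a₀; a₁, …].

[4; 1, 2, 1, 41, 54, 3]

⌊129316/27233⌋ = 4, remainder 20384
⌊27233/20384⌋ = 1, remainder 6849
⌊20384/6849⌋ = 2, remainder 6686
⌊6849/6686⌋ = 1, remainder 163
⌊6686/163⌋ = 41, remainder 3
⌊163/3⌋ = 54, remainder 1
⌊3/1⌋ = 3, remainder 0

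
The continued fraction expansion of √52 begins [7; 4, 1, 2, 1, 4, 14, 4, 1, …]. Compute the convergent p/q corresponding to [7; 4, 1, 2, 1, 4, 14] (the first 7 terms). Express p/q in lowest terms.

9223/1279

Collapse the nested fraction from the inside out:
Start with 14.
4 + 1/(14/1) = 4 + 1/14 = 57/14
1 + 1/(57/14) = 1 + 14/57 = 71/57
2 + 1/(71/57) = 2 + 57/71 = 199/71
1 + 1/(199/71) = 1 + 71/199 = 270/199
4 + 1/(270/199) = 4 + 199/270 = 1279/270
7 + 1/(1279/270) = 7 + 270/1279 = 9223/1279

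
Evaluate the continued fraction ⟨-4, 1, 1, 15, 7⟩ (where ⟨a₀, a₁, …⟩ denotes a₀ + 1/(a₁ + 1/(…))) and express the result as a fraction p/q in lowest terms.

Start with 7.
15 + 1/(7/1) = 15 + 1/7 = 106/7
1 + 1/(106/7) = 1 + 7/106 = 113/106
1 + 1/(113/106) = 1 + 106/113 = 219/113
-4 + 1/(219/113) = -4 + 113/219 = -763/219

-763/219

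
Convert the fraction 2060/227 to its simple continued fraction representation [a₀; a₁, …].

[9; 13, 2, 1, 5]

Run the Euclidean algorithm, recording each quotient:
2060 ÷ 227 → quotient 9, remainder 17
227 ÷ 17 → quotient 13, remainder 6
17 ÷ 6 → quotient 2, remainder 5
6 ÷ 5 → quotient 1, remainder 1
5 ÷ 1 → quotient 5, remainder 0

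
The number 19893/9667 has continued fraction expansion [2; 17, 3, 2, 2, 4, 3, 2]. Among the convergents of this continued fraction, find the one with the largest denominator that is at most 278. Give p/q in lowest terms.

List convergents until the denominator exceeds the bound:
a_0 = 2: 2/1  (≤ bound)
a_1 = 17: 35/17  (≤ bound)
a_2 = 3: 107/52  (≤ bound)
a_3 = 2: 249/121  (≤ bound)
a_4 = 2: 605/294  (> 278, stop)

249/121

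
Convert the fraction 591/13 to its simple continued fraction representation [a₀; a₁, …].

591 ÷ 13 → quotient 45, remainder 6
13 ÷ 6 → quotient 2, remainder 1
6 ÷ 1 → quotient 6, remainder 0

[45; 2, 6]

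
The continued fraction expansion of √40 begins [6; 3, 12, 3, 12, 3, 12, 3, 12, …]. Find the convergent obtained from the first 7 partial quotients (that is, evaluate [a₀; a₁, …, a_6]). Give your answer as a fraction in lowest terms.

Start with 12.
3 + 1/(12/1) = 3 + 1/12 = 37/12
12 + 1/(37/12) = 12 + 12/37 = 456/37
3 + 1/(456/37) = 3 + 37/456 = 1405/456
12 + 1/(1405/456) = 12 + 456/1405 = 17316/1405
3 + 1/(17316/1405) = 3 + 1405/17316 = 53353/17316
6 + 1/(53353/17316) = 6 + 17316/53353 = 337434/53353

337434/53353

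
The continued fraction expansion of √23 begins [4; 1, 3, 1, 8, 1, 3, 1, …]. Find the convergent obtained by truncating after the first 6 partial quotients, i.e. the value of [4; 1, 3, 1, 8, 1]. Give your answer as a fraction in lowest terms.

a_0 = 4: 4/1
a_1 = 1: 5/1
a_2 = 3: 19/4
a_3 = 1: 24/5
a_4 = 8: 211/44
a_5 = 1: 235/49

235/49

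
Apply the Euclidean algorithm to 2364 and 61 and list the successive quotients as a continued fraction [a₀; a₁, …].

2364 ÷ 61 → quotient 38, remainder 46
61 ÷ 46 → quotient 1, remainder 15
46 ÷ 15 → quotient 3, remainder 1
15 ÷ 1 → quotient 15, remainder 0

[38; 1, 3, 15]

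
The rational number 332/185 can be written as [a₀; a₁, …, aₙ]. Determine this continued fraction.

332 = 1·185 + 147, so a_0 = 1
185 = 1·147 + 38, so a_1 = 1
147 = 3·38 + 33, so a_2 = 3
38 = 1·33 + 5, so a_3 = 1
33 = 6·5 + 3, so a_4 = 6
5 = 1·3 + 2, so a_5 = 1
3 = 1·2 + 1, so a_6 = 1
2 = 2·1 + 0, so a_7 = 2

[1; 1, 3, 1, 6, 1, 1, 2]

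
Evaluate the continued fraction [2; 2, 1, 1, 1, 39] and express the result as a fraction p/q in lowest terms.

753/317

Start with 39.
1 + 1/(39/1) = 1 + 1/39 = 40/39
1 + 1/(40/39) = 1 + 39/40 = 79/40
1 + 1/(79/40) = 1 + 40/79 = 119/79
2 + 1/(119/79) = 2 + 79/119 = 317/119
2 + 1/(317/119) = 2 + 119/317 = 753/317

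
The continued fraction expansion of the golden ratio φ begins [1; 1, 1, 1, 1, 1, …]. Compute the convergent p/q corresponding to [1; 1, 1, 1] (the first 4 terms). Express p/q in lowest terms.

Build up convergents one term at a time:
a_0 = 1: 1/1
a_1 = 1: 2/1
a_2 = 1: 3/2
a_3 = 1: 5/3

5/3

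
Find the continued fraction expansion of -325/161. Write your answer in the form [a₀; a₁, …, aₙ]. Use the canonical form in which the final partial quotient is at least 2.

-325 = -3·161 + 158, so a_0 = -3
161 = 1·158 + 3, so a_1 = 1
158 = 52·3 + 2, so a_2 = 52
3 = 1·2 + 1, so a_3 = 1
2 = 2·1 + 0, so a_4 = 2

[-3; 1, 52, 1, 2]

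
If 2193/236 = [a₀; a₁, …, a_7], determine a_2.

2193 ÷ 236 → quotient 9, remainder 69
236 ÷ 69 → quotient 3, remainder 29
69 ÷ 29 → quotient 2, remainder 11

2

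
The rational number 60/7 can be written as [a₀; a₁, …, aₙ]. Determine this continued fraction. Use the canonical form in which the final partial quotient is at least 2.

[8; 1, 1, 3]

60 = 8·7 + 4, so a_0 = 8
7 = 1·4 + 3, so a_1 = 1
4 = 1·3 + 1, so a_2 = 1
3 = 3·1 + 0, so a_3 = 3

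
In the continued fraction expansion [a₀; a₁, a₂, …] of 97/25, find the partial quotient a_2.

7

Repeatedly divide and take the remainder:
97 = 3·25 + 22, so a_0 = 3
25 = 1·22 + 3, so a_1 = 1
22 = 7·3 + 1, so a_2 = 7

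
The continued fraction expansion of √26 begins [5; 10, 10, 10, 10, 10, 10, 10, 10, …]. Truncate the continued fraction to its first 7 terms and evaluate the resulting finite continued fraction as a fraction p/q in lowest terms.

Work from the innermost term outward:
Start with 10.
10 + 1/(10/1) = 10 + 1/10 = 101/10
10 + 1/(101/10) = 10 + 10/101 = 1020/101
10 + 1/(1020/101) = 10 + 101/1020 = 10301/1020
10 + 1/(10301/1020) = 10 + 1020/10301 = 104030/10301
10 + 1/(104030/10301) = 10 + 10301/104030 = 1050601/104030
5 + 1/(1050601/104030) = 5 + 104030/1050601 = 5357035/1050601

5357035/1050601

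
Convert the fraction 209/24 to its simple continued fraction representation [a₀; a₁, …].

209 ÷ 24 → quotient 8, remainder 17
24 ÷ 17 → quotient 1, remainder 7
17 ÷ 7 → quotient 2, remainder 3
7 ÷ 3 → quotient 2, remainder 1
3 ÷ 1 → quotient 3, remainder 0

[8; 1, 2, 2, 3]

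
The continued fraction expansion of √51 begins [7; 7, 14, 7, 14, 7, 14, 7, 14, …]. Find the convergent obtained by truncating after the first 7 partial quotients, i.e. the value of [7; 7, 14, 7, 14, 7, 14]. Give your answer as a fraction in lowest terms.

Use the convergent recurrence hₖ = aₖ·hₖ₋₁ + hₖ₋₂ (and likewise for the denominators kₖ):
a_0 = 7: 7/1
a_1 = 7: 50/7
a_2 = 14: 707/99
a_3 = 7: 4999/700
a_4 = 14: 70693/9899
a_5 = 7: 499850/69993
a_6 = 14: 7068593/989801

7068593/989801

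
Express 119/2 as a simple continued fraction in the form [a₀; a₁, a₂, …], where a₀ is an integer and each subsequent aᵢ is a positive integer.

119 ÷ 2 → quotient 59, remainder 1
2 ÷ 1 → quotient 2, remainder 0

[59; 2]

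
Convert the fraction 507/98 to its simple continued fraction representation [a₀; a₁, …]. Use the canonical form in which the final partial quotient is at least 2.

⌊507/98⌋ = 5, remainder 17
⌊98/17⌋ = 5, remainder 13
⌊17/13⌋ = 1, remainder 4
⌊13/4⌋ = 3, remainder 1
⌊4/1⌋ = 4, remainder 0

[5; 5, 1, 3, 4]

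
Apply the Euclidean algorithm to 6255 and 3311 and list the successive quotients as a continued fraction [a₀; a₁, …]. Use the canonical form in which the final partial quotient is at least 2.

[1; 1, 8, 45, 1, 7]

6255 ÷ 3311 → quotient 1, remainder 2944
3311 ÷ 2944 → quotient 1, remainder 367
2944 ÷ 367 → quotient 8, remainder 8
367 ÷ 8 → quotient 45, remainder 7
8 ÷ 7 → quotient 1, remainder 1
7 ÷ 1 → quotient 7, remainder 0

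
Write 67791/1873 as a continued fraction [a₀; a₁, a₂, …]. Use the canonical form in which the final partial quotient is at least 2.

[36; 5, 6, 3, 1, 6, 2]

67791 ÷ 1873 → quotient 36, remainder 363
1873 ÷ 363 → quotient 5, remainder 58
363 ÷ 58 → quotient 6, remainder 15
58 ÷ 15 → quotient 3, remainder 13
15 ÷ 13 → quotient 1, remainder 2
13 ÷ 2 → quotient 6, remainder 1
2 ÷ 1 → quotient 2, remainder 0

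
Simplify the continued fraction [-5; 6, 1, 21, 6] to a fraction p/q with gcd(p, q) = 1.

Compute successive convergents:
a_0 = -5: -5/1
a_1 = 6: -29/6
a_2 = 1: -34/7
a_3 = 21: -743/153
a_4 = 6: -4492/925

-4492/925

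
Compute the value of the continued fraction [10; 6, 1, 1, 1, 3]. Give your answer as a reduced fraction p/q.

Collapse the nested fraction from the inside out:
Start with 3.
1 + 1/(3/1) = 1 + 1/3 = 4/3
1 + 1/(4/3) = 1 + 3/4 = 7/4
1 + 1/(7/4) = 1 + 4/7 = 11/7
6 + 1/(11/7) = 6 + 7/11 = 73/11
10 + 1/(73/11) = 10 + 11/73 = 741/73

741/73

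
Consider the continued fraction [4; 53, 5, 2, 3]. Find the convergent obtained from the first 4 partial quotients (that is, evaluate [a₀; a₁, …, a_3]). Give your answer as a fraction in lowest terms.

2351/585

Start with 2.
5 + 1/(2/1) = 5 + 1/2 = 11/2
53 + 1/(11/2) = 53 + 2/11 = 585/11
4 + 1/(585/11) = 4 + 11/585 = 2351/585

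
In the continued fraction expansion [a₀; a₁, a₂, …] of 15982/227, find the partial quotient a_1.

15982 ÷ 227 → quotient 70, remainder 92
227 ÷ 92 → quotient 2, remainder 43

2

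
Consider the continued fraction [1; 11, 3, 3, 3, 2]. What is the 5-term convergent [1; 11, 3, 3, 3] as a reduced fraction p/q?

Start with 3.
3 + 1/(3/1) = 3 + 1/3 = 10/3
3 + 1/(10/3) = 3 + 3/10 = 33/10
11 + 1/(33/10) = 11 + 10/33 = 373/33
1 + 1/(373/33) = 1 + 33/373 = 406/373

406/373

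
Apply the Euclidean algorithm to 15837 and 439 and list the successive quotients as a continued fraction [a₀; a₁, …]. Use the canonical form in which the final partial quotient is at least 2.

[36; 13, 3, 3, 3]

15837 = 36·439 + 33, so a_0 = 36
439 = 13·33 + 10, so a_1 = 13
33 = 3·10 + 3, so a_2 = 3
10 = 3·3 + 1, so a_3 = 3
3 = 3·1 + 0, so a_4 = 3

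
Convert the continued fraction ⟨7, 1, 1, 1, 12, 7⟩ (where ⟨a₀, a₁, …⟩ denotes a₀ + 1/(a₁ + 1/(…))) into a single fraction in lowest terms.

2060/269

Build up convergents one term at a time:
a_0 = 7: 7/1
a_1 = 1: 8/1
a_2 = 1: 15/2
a_3 = 1: 23/3
a_4 = 12: 291/38
a_5 = 7: 2060/269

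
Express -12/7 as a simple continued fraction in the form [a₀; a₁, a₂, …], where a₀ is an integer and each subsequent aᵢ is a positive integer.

[-2; 3, 2]

Repeatedly divide and take the remainder:
-12 = -2·7 + 2, so a_0 = -2
7 = 3·2 + 1, so a_1 = 3
2 = 2·1 + 0, so a_2 = 2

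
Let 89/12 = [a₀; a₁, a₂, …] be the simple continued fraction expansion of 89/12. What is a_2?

⌊89/12⌋ = 7, remainder 5
⌊12/5⌋ = 2, remainder 2
⌊5/2⌋ = 2, remainder 1

2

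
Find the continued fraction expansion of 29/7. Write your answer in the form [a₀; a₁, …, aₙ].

⌊29/7⌋ = 4, remainder 1
⌊7/1⌋ = 7, remainder 0

[4; 7]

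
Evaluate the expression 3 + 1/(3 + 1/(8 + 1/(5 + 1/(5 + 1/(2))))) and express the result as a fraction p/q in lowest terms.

4841/1458

Start with 2.
5 + 1/(2/1) = 5 + 1/2 = 11/2
5 + 1/(11/2) = 5 + 2/11 = 57/11
8 + 1/(57/11) = 8 + 11/57 = 467/57
3 + 1/(467/57) = 3 + 57/467 = 1458/467
3 + 1/(1458/467) = 3 + 467/1458 = 4841/1458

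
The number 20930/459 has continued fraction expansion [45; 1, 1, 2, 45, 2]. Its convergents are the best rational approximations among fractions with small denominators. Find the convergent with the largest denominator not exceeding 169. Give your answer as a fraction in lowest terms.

a_0 = 45: 45/1  (≤ bound)
a_1 = 1: 46/1  (≤ bound)
a_2 = 1: 91/2  (≤ bound)
a_3 = 2: 228/5  (≤ bound)
a_4 = 45: 10351/227  (> 169, stop)

228/5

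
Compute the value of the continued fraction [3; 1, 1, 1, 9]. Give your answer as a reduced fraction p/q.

Start with 9.
1 + 1/(9/1) = 1 + 1/9 = 10/9
1 + 1/(10/9) = 1 + 9/10 = 19/10
1 + 1/(19/10) = 1 + 10/19 = 29/19
3 + 1/(29/19) = 3 + 19/29 = 106/29

106/29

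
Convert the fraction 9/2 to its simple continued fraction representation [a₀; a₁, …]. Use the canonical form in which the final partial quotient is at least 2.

9 ÷ 2 → quotient 4, remainder 1
2 ÷ 1 → quotient 2, remainder 0

[4; 2]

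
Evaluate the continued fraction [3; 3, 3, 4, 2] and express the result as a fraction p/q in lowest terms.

Start with 2.
4 + 1/(2/1) = 4 + 1/2 = 9/2
3 + 1/(9/2) = 3 + 2/9 = 29/9
3 + 1/(29/9) = 3 + 9/29 = 96/29
3 + 1/(96/29) = 3 + 29/96 = 317/96

317/96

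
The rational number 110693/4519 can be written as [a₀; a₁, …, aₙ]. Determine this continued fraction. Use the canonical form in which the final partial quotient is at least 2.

Run the Euclidean algorithm, recording each quotient:
110693 ÷ 4519 → quotient 24, remainder 2237
4519 ÷ 2237 → quotient 2, remainder 45
2237 ÷ 45 → quotient 49, remainder 32
45 ÷ 32 → quotient 1, remainder 13
32 ÷ 13 → quotient 2, remainder 6
13 ÷ 6 → quotient 2, remainder 1
6 ÷ 1 → quotient 6, remainder 0

[24; 2, 49, 1, 2, 2, 6]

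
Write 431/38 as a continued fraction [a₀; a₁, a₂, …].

[11; 2, 1, 12]

431 ÷ 38 → quotient 11, remainder 13
38 ÷ 13 → quotient 2, remainder 12
13 ÷ 12 → quotient 1, remainder 1
12 ÷ 1 → quotient 12, remainder 0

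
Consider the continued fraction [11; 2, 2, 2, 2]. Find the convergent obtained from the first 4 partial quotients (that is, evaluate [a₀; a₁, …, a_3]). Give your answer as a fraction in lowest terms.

137/12

Collapse the nested fraction from the inside out:
Start with 2.
2 + 1/(2/1) = 2 + 1/2 = 5/2
2 + 1/(5/2) = 2 + 2/5 = 12/5
11 + 1/(12/5) = 11 + 5/12 = 137/12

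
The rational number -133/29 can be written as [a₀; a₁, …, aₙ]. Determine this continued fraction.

-133 ÷ 29 → quotient -5, remainder 12
29 ÷ 12 → quotient 2, remainder 5
12 ÷ 5 → quotient 2, remainder 2
5 ÷ 2 → quotient 2, remainder 1
2 ÷ 1 → quotient 2, remainder 0

[-5; 2, 2, 2, 2]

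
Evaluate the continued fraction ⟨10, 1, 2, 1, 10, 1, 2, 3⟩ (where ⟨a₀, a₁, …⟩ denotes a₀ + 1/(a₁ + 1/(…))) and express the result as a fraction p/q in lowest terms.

4921/458

a_0 = 10: 10/1
a_1 = 1: 11/1
a_2 = 2: 32/3
a_3 = 1: 43/4
a_4 = 10: 462/43
a_5 = 1: 505/47
a_6 = 2: 1472/137
a_7 = 3: 4921/458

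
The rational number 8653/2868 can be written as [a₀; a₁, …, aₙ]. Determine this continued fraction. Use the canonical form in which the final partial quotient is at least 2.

8653 ÷ 2868 → quotient 3, remainder 49
2868 ÷ 49 → quotient 58, remainder 26
49 ÷ 26 → quotient 1, remainder 23
26 ÷ 23 → quotient 1, remainder 3
23 ÷ 3 → quotient 7, remainder 2
3 ÷ 2 → quotient 1, remainder 1
2 ÷ 1 → quotient 2, remainder 0

[3; 58, 1, 1, 7, 1, 2]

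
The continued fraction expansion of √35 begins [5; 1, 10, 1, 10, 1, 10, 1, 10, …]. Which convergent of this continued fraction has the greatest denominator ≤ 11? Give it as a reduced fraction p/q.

65/11

a_0 = 5: 5/1  (≤ bound)
a_1 = 1: 6/1  (≤ bound)
a_2 = 10: 65/11  (≤ bound)
a_3 = 1: 71/12  (> 11, stop)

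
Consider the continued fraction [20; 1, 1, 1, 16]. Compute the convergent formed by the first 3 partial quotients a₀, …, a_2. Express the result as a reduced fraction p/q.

Start with 1.
1 + 1/(1/1) = 1 + 1/1 = 2/1
20 + 1/(2/1) = 20 + 1/2 = 41/2

41/2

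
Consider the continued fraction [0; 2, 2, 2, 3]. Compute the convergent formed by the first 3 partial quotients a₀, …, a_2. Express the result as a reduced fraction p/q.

Start with 2.
2 + 1/(2/1) = 2 + 1/2 = 5/2
0 + 1/(5/2) = 0 + 2/5 = 2/5

2/5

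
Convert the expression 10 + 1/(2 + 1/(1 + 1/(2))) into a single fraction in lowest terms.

83/8

Collapse the nested fraction from the inside out:
Start with 2.
1 + 1/(2/1) = 1 + 1/2 = 3/2
2 + 1/(3/2) = 2 + 2/3 = 8/3
10 + 1/(8/3) = 10 + 3/8 = 83/8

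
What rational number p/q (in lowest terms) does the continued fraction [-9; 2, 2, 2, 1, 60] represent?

a_0 = -9: -9/1
a_1 = 2: -17/2
a_2 = 2: -43/5
a_3 = 2: -103/12
a_4 = 1: -146/17
a_5 = 60: -8863/1032

-8863/1032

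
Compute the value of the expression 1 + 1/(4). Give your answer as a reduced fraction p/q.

5/4

Collapse the nested fraction from the inside out:
Start with 4.
1 + 1/(4/1) = 1 + 1/4 = 5/4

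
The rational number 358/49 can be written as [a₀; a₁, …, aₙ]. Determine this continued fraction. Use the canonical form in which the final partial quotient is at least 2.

⌊358/49⌋ = 7, remainder 15
⌊49/15⌋ = 3, remainder 4
⌊15/4⌋ = 3, remainder 3
⌊4/3⌋ = 1, remainder 1
⌊3/1⌋ = 3, remainder 0

[7; 3, 3, 1, 3]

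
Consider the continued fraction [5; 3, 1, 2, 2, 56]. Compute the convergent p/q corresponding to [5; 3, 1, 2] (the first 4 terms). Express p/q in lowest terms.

58/11

Start with 2.
1 + 1/(2/1) = 1 + 1/2 = 3/2
3 + 1/(3/2) = 3 + 2/3 = 11/3
5 + 1/(11/3) = 5 + 3/11 = 58/11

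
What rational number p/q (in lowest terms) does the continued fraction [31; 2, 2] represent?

157/5

Starting at the tail and folding back:
Start with 2.
2 + 1/(2/1) = 2 + 1/2 = 5/2
31 + 1/(5/2) = 31 + 2/5 = 157/5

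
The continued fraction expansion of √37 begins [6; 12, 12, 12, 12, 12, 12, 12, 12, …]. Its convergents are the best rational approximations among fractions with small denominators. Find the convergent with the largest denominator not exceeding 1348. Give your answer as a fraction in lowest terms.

882/145

a_0 = 6: 6/1  (≤ bound)
a_1 = 12: 73/12  (≤ bound)
a_2 = 12: 882/145  (≤ bound)
a_3 = 12: 10657/1752  (> 1348, stop)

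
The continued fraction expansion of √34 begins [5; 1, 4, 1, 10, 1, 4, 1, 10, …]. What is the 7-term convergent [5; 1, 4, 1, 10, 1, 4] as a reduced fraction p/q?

2035/349

Start with 4.
1 + 1/(4/1) = 1 + 1/4 = 5/4
10 + 1/(5/4) = 10 + 4/5 = 54/5
1 + 1/(54/5) = 1 + 5/54 = 59/54
4 + 1/(59/54) = 4 + 54/59 = 290/59
1 + 1/(290/59) = 1 + 59/290 = 349/290
5 + 1/(349/290) = 5 + 290/349 = 2035/349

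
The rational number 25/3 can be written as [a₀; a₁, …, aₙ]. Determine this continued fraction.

[8; 3]

Apply division with remainder until the remainder is 0:
⌊25/3⌋ = 8, remainder 1
⌊3/1⌋ = 3, remainder 0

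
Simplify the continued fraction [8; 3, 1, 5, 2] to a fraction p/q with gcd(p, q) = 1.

Build up convergents one term at a time:
a_0 = 8: 8/1
a_1 = 3: 25/3
a_2 = 1: 33/4
a_3 = 5: 190/23
a_4 = 2: 413/50

413/50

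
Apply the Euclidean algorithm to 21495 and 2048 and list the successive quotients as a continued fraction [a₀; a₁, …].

21495 = 10·2048 + 1015, so a_0 = 10
2048 = 2·1015 + 18, so a_1 = 2
1015 = 56·18 + 7, so a_2 = 56
18 = 2·7 + 4, so a_3 = 2
7 = 1·4 + 3, so a_4 = 1
4 = 1·3 + 1, so a_5 = 1
3 = 3·1 + 0, so a_6 = 3

[10; 2, 56, 2, 1, 1, 3]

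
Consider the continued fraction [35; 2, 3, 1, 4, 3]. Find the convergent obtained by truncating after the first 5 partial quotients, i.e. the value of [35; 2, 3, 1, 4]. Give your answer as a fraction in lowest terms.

Work from the innermost term outward:
Start with 4.
1 + 1/(4/1) = 1 + 1/4 = 5/4
3 + 1/(5/4) = 3 + 4/5 = 19/5
2 + 1/(19/5) = 2 + 5/19 = 43/19
35 + 1/(43/19) = 35 + 19/43 = 1524/43

1524/43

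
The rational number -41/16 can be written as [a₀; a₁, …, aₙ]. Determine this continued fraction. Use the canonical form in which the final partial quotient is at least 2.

-41 ÷ 16 → quotient -3, remainder 7
16 ÷ 7 → quotient 2, remainder 2
7 ÷ 2 → quotient 3, remainder 1
2 ÷ 1 → quotient 2, remainder 0

[-3; 2, 3, 2]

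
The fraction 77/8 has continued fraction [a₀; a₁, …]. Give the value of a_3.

1

Repeatedly divide and take the remainder:
77 = 9·8 + 5, so a_0 = 9
8 = 1·5 + 3, so a_1 = 1
5 = 1·3 + 2, so a_2 = 1
3 = 1·2 + 1, so a_3 = 1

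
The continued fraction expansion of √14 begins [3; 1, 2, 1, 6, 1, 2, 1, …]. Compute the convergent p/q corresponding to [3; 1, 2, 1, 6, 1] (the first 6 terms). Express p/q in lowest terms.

116/31

Starting at the tail and folding back:
Start with 1.
6 + 1/(1/1) = 6 + 1/1 = 7/1
1 + 1/(7/1) = 1 + 1/7 = 8/7
2 + 1/(8/7) = 2 + 7/8 = 23/8
1 + 1/(23/8) = 1 + 8/23 = 31/23
3 + 1/(31/23) = 3 + 23/31 = 116/31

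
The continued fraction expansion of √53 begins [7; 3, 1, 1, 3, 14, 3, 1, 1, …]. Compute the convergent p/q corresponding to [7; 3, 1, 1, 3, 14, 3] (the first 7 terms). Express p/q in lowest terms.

Use the convergent recurrence hₖ = aₖ·hₖ₋₁ + hₖ₋₂ (and likewise for the denominators kₖ):
a_0 = 7: 7/1
a_1 = 3: 22/3
a_2 = 1: 29/4
a_3 = 1: 51/7
a_4 = 3: 182/25
a_5 = 14: 2599/357
a_6 = 3: 7979/1096

7979/1096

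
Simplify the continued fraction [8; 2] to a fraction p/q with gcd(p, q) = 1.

a_0 = 8: 8/1
a_1 = 2: 17/2

17/2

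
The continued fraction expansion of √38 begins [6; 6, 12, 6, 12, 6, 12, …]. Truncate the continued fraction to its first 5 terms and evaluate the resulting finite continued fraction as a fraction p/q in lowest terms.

Use the convergent recurrence hₖ = aₖ·hₖ₋₁ + hₖ₋₂ (and likewise for the denominators kₖ):
a_0 = 6: 6/1
a_1 = 6: 37/6
a_2 = 12: 450/73
a_3 = 6: 2737/444
a_4 = 12: 33294/5401

33294/5401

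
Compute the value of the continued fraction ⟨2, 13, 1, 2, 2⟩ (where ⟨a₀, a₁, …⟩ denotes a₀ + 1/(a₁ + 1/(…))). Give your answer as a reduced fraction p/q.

199/96

a_0 = 2: 2/1
a_1 = 13: 27/13
a_2 = 1: 29/14
a_3 = 2: 85/41
a_4 = 2: 199/96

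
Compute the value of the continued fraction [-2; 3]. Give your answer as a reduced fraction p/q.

Work from the innermost term outward:
Start with 3.
-2 + 1/(3/1) = -2 + 1/3 = -5/3

-5/3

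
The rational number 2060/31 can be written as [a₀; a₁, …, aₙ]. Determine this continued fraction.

[66; 2, 4, 1, 2]

Apply division with remainder until the remainder is 0:
2060 ÷ 31 → quotient 66, remainder 14
31 ÷ 14 → quotient 2, remainder 3
14 ÷ 3 → quotient 4, remainder 2
3 ÷ 2 → quotient 1, remainder 1
2 ÷ 1 → quotient 2, remainder 0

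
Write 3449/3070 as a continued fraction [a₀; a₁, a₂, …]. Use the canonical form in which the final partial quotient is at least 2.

[1; 8, 9, 1, 37]

⌊3449/3070⌋ = 1, remainder 379
⌊3070/379⌋ = 8, remainder 38
⌊379/38⌋ = 9, remainder 37
⌊38/37⌋ = 1, remainder 1
⌊37/1⌋ = 37, remainder 0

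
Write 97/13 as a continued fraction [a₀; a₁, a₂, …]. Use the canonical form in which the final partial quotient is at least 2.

[7; 2, 6]

⌊97/13⌋ = 7, remainder 6
⌊13/6⌋ = 2, remainder 1
⌊6/1⌋ = 6, remainder 0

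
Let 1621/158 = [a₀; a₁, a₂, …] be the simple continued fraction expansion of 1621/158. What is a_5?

5

1621 = 10·158 + 41, so a_0 = 10
158 = 3·41 + 35, so a_1 = 3
41 = 1·35 + 6, so a_2 = 1
35 = 5·6 + 5, so a_3 = 5
6 = 1·5 + 1, so a_4 = 1
5 = 5·1 + 0, so a_5 = 5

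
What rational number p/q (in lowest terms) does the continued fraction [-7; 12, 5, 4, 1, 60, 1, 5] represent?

Work from the innermost term outward:
Start with 5.
1 + 1/(5/1) = 1 + 1/5 = 6/5
60 + 1/(6/5) = 60 + 5/6 = 365/6
1 + 1/(365/6) = 1 + 6/365 = 371/365
4 + 1/(371/365) = 4 + 365/371 = 1849/371
5 + 1/(1849/371) = 5 + 371/1849 = 9616/1849
12 + 1/(9616/1849) = 12 + 1849/9616 = 117241/9616
-7 + 1/(117241/9616) = -7 + 9616/117241 = -811071/117241

-811071/117241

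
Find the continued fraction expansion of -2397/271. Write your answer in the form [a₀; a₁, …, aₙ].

-2397 = -9·271 + 42, so a_0 = -9
271 = 6·42 + 19, so a_1 = 6
42 = 2·19 + 4, so a_2 = 2
19 = 4·4 + 3, so a_3 = 4
4 = 1·3 + 1, so a_4 = 1
3 = 3·1 + 0, so a_5 = 3

[-9; 6, 2, 4, 1, 3]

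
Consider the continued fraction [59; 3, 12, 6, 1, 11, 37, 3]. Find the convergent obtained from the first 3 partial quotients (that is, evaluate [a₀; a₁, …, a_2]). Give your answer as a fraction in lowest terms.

2195/37

Use the convergent recurrence hₖ = aₖ·hₖ₋₁ + hₖ₋₂ (and likewise for the denominators kₖ):
a_0 = 59: 59/1
a_1 = 3: 178/3
a_2 = 12: 2195/37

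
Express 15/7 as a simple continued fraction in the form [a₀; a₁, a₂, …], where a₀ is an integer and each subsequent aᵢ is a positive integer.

[2; 7]

Repeatedly divide and take the remainder:
15 = 2·7 + 1, so a_0 = 2
7 = 7·1 + 0, so a_1 = 7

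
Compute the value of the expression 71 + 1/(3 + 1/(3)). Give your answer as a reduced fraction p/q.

713/10

Start with 3.
3 + 1/(3/1) = 3 + 1/3 = 10/3
71 + 1/(10/3) = 71 + 3/10 = 713/10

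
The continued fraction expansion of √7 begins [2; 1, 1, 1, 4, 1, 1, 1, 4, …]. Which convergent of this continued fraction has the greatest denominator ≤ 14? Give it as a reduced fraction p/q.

37/14

a_0 = 2: 2/1  (≤ bound)
a_1 = 1: 3/1  (≤ bound)
a_2 = 1: 5/2  (≤ bound)
a_3 = 1: 8/3  (≤ bound)
a_4 = 4: 37/14  (≤ bound)
a_5 = 1: 45/17  (> 14, stop)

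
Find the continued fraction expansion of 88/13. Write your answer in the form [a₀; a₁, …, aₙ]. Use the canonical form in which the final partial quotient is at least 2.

[6; 1, 3, 3]

88 = 6·13 + 10, so a_0 = 6
13 = 1·10 + 3, so a_1 = 1
10 = 3·3 + 1, so a_2 = 3
3 = 3·1 + 0, so a_3 = 3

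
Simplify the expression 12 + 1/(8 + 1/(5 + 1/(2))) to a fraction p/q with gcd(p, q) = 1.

Compute successive convergents:
a_0 = 12: 12/1
a_1 = 8: 97/8
a_2 = 5: 497/41
a_3 = 2: 1091/90

1091/90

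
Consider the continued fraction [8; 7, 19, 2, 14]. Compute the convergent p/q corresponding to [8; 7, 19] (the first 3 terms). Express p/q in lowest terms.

1091/134

a_0 = 8: 8/1
a_1 = 7: 57/7
a_2 = 19: 1091/134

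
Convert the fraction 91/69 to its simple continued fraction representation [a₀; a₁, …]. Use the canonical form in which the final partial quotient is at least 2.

[1; 3, 7, 3]

Run the Euclidean algorithm, recording each quotient:
91 ÷ 69 → quotient 1, remainder 22
69 ÷ 22 → quotient 3, remainder 3
22 ÷ 3 → quotient 7, remainder 1
3 ÷ 1 → quotient 3, remainder 0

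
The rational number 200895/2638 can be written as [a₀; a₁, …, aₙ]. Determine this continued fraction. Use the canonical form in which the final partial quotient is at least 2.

⌊200895/2638⌋ = 76, remainder 407
⌊2638/407⌋ = 6, remainder 196
⌊407/196⌋ = 2, remainder 15
⌊196/15⌋ = 13, remainder 1
⌊15/1⌋ = 15, remainder 0

[76; 6, 2, 13, 15]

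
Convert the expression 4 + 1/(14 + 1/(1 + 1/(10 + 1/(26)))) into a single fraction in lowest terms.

Collapse the nested fraction from the inside out:
Start with 26.
10 + 1/(26/1) = 10 + 1/26 = 261/26
1 + 1/(261/26) = 1 + 26/261 = 287/261
14 + 1/(287/261) = 14 + 261/287 = 4279/287
4 + 1/(4279/287) = 4 + 287/4279 = 17403/4279

17403/4279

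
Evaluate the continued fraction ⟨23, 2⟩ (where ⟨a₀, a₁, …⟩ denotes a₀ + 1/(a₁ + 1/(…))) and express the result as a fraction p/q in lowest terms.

Work from the innermost term outward:
Start with 2.
23 + 1/(2/1) = 23 + 1/2 = 47/2

47/2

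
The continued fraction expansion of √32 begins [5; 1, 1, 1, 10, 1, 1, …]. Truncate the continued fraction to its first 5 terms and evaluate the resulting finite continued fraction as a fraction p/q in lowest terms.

181/32

a_0 = 5: 5/1
a_1 = 1: 6/1
a_2 = 1: 11/2
a_3 = 1: 17/3
a_4 = 10: 181/32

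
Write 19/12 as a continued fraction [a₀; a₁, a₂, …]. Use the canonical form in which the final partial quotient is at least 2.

⌊19/12⌋ = 1, remainder 7
⌊12/7⌋ = 1, remainder 5
⌊7/5⌋ = 1, remainder 2
⌊5/2⌋ = 2, remainder 1
⌊2/1⌋ = 2, remainder 0

[1; 1, 1, 2, 2]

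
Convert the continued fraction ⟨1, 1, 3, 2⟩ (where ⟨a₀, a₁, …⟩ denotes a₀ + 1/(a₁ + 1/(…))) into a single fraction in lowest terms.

Build up convergents one term at a time:
a_0 = 1: 1/1
a_1 = 1: 2/1
a_2 = 3: 7/4
a_3 = 2: 16/9

16/9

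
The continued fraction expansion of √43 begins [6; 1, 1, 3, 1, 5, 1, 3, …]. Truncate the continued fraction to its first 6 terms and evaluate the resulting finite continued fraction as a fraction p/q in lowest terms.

Start with 5.
1 + 1/(5/1) = 1 + 1/5 = 6/5
3 + 1/(6/5) = 3 + 5/6 = 23/6
1 + 1/(23/6) = 1 + 6/23 = 29/23
1 + 1/(29/23) = 1 + 23/29 = 52/29
6 + 1/(52/29) = 6 + 29/52 = 341/52

341/52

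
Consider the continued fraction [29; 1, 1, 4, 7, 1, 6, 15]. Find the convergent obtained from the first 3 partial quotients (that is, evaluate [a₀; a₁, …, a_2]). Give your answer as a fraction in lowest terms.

Compute successive convergents:
a_0 = 29: 29/1
a_1 = 1: 30/1
a_2 = 1: 59/2

59/2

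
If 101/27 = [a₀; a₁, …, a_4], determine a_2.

2

101 ÷ 27 → quotient 3, remainder 20
27 ÷ 20 → quotient 1, remainder 7
20 ÷ 7 → quotient 2, remainder 6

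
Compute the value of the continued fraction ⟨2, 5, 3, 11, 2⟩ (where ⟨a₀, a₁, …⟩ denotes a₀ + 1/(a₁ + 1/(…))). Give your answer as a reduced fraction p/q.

Starting at the tail and folding back:
Start with 2.
11 + 1/(2/1) = 11 + 1/2 = 23/2
3 + 1/(23/2) = 3 + 2/23 = 71/23
5 + 1/(71/23) = 5 + 23/71 = 378/71
2 + 1/(378/71) = 2 + 71/378 = 827/378

827/378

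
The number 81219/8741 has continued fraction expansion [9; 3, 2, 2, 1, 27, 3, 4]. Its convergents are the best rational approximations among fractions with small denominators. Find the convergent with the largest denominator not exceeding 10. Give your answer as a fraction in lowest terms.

a_0 = 9: 9/1  (≤ bound)
a_1 = 3: 28/3  (≤ bound)
a_2 = 2: 65/7  (≤ bound)
a_3 = 2: 158/17  (> 10, stop)

65/7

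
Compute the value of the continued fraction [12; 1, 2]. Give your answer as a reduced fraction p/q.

a_0 = 12: 12/1
a_1 = 1: 13/1
a_2 = 2: 38/3

38/3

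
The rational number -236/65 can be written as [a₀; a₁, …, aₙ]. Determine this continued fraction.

[-4; 2, 1, 2, 2, 3]

-236 ÷ 65 → quotient -4, remainder 24
65 ÷ 24 → quotient 2, remainder 17
24 ÷ 17 → quotient 1, remainder 7
17 ÷ 7 → quotient 2, remainder 3
7 ÷ 3 → quotient 2, remainder 1
3 ÷ 1 → quotient 3, remainder 0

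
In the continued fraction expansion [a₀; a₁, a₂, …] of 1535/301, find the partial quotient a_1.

1535 = 5·301 + 30, so a_0 = 5
301 = 10·30 + 1, so a_1 = 10

10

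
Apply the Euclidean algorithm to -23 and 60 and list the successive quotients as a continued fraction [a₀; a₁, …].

[-1; 1, 1, 1, 1, 1, 1, 4]

-23 ÷ 60 → quotient -1, remainder 37
60 ÷ 37 → quotient 1, remainder 23
37 ÷ 23 → quotient 1, remainder 14
23 ÷ 14 → quotient 1, remainder 9
14 ÷ 9 → quotient 1, remainder 5
9 ÷ 5 → quotient 1, remainder 4
5 ÷ 4 → quotient 1, remainder 1
4 ÷ 1 → quotient 4, remainder 0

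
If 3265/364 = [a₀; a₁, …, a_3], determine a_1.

3265 ÷ 364 → quotient 8, remainder 353
364 ÷ 353 → quotient 1, remainder 11

1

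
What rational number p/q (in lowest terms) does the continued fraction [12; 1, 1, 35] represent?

Start with 35.
1 + 1/(35/1) = 1 + 1/35 = 36/35
1 + 1/(36/35) = 1 + 35/36 = 71/36
12 + 1/(71/36) = 12 + 36/71 = 888/71

888/71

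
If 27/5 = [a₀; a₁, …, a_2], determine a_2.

2

27 ÷ 5 → quotient 5, remainder 2
5 ÷ 2 → quotient 2, remainder 1
2 ÷ 1 → quotient 2, remainder 0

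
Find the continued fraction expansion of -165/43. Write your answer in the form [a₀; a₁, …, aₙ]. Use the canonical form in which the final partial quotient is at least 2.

Apply division with remainder until the remainder is 0:
⌊-165/43⌋ = -4, remainder 7
⌊43/7⌋ = 6, remainder 1
⌊7/1⌋ = 7, remainder 0

[-4; 6, 7]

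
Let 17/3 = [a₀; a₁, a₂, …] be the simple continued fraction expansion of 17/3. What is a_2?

2

17 ÷ 3 → quotient 5, remainder 2
3 ÷ 2 → quotient 1, remainder 1
2 ÷ 1 → quotient 2, remainder 0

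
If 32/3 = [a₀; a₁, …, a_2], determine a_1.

1

32 ÷ 3 → quotient 10, remainder 2
3 ÷ 2 → quotient 1, remainder 1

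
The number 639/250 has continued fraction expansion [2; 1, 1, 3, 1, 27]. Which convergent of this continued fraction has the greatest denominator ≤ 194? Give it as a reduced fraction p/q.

23/9

List convergents until the denominator exceeds the bound:
a_0 = 2: 2/1  (≤ bound)
a_1 = 1: 3/1  (≤ bound)
a_2 = 1: 5/2  (≤ bound)
a_3 = 3: 18/7  (≤ bound)
a_4 = 1: 23/9  (≤ bound)
a_5 = 27: 639/250  (> 194, stop)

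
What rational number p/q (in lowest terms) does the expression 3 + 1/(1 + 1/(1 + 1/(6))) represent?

Build up convergents one term at a time:
a_0 = 3: 3/1
a_1 = 1: 4/1
a_2 = 1: 7/2
a_3 = 6: 46/13

46/13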